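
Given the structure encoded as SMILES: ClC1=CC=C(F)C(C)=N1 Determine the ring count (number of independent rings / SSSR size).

1

In SMILES, each pair of matching ring-closure digits denotes one ring-closing bond; the number of such bonds equals the number of independent rings.
Ring-closure bonds here: 1.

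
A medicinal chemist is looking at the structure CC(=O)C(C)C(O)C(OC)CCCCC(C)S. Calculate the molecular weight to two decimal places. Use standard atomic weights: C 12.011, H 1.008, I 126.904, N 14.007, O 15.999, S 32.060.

262.41 g/mol

First, the molecular formula is C13H26O3S (counting implicit H from valence).
  C: 13 × 12.011 = 156.143
  H: 26 × 1.008 = 26.208
  O: 3 × 15.999 = 47.997
  S: 1 × 32.060 = 32.060
Sum: 13×12.011 + 26×1.008 + 3×15.999 + 1×32.060 = 262.408 → 262.41 g/mol.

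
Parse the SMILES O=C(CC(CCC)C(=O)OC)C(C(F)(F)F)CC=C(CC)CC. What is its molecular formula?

Walk through each heavy atom and fill implicit hydrogens from standard valence (C 4, N 3, O 2, S 2, halogen 1):
  atom 1: O, bond orders sum to 2 (valence 2) → 0 H
  atom 2: C, bond orders sum to 4 (valence 4) → 0 H
  atom 3: C, bond orders sum to 2 (valence 4) → 2 H
  atom 4: C, bond orders sum to 3 (valence 4) → 1 H
  atom 5: C, bond orders sum to 2 (valence 4) → 2 H
  atom 6: C, bond orders sum to 2 (valence 4) → 2 H
  atom 7: C, bond orders sum to 1 (valence 4) → 3 H
  atom 8: C, bond orders sum to 4 (valence 4) → 0 H
  atom 9: O, bond orders sum to 2 (valence 2) → 0 H
  atom 10: O, bond orders sum to 2 (valence 2) → 0 H
  atom 11: C, bond orders sum to 1 (valence 4) → 3 H
  atom 12: C, bond orders sum to 3 (valence 4) → 1 H
  atom 13: C, bond orders sum to 4 (valence 4) → 0 H
  atom 14: F (halogen, monovalent) → 0 H
  atom 15: F (halogen, monovalent) → 0 H
  atom 16: F (halogen, monovalent) → 0 H
  atom 17: C, bond orders sum to 2 (valence 4) → 2 H
  atom 18: C, bond orders sum to 3 (valence 4) → 1 H
  atom 19: C, bond orders sum to 4 (valence 4) → 0 H
  atom 20: C, bond orders sum to 2 (valence 4) → 2 H
  atom 21: C, bond orders sum to 1 (valence 4) → 3 H
  atom 22: C, bond orders sum to 2 (valence 4) → 2 H
  atom 23: C, bond orders sum to 1 (valence 4) → 3 H
Totals → C:17, H:27, F:3, O:3.
In Hill order: C17H27F3O3.

C17H27F3O3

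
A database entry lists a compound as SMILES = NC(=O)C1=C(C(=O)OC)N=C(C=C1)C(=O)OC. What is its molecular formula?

C10H10N2O5

Walk through each heavy atom and fill implicit hydrogens from standard valence (C 4, N 3, O 2, S 2, halogen 1):
  atom 1: N, bond orders sum to 1 (valence 3) → 2 H
  atom 2: C, bond orders sum to 4 (valence 4) → 0 H
  atom 3: O, bond orders sum to 2 (valence 2) → 0 H
  atom 4: C, bond orders sum to 4 (valence 4) → 0 H
  atom 5: C, bond orders sum to 4 (valence 4) → 0 H
  atom 6: C, bond orders sum to 4 (valence 4) → 0 H
  atom 7: O, bond orders sum to 2 (valence 2) → 0 H
  atom 8: O, bond orders sum to 2 (valence 2) → 0 H
  atom 9: C, bond orders sum to 1 (valence 4) → 3 H
  atom 10: N, bond orders sum to 3 (valence 3) → 0 H
  atom 11: C, bond orders sum to 4 (valence 4) → 0 H
  atom 12: C, bond orders sum to 3 (valence 4) → 1 H
  atom 13: C, bond orders sum to 3 (valence 4) → 1 H
  atom 14: C, bond orders sum to 4 (valence 4) → 0 H
  atom 15: O, bond orders sum to 2 (valence 2) → 0 H
  atom 16: O, bond orders sum to 2 (valence 2) → 0 H
  atom 17: C, bond orders sum to 1 (valence 4) → 3 H
Totals → C:10, H:10, N:2, O:5.
In Hill order: C10H10N2O5.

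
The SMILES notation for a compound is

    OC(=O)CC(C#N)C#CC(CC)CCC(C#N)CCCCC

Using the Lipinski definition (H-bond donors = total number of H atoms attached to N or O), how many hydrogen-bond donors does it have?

1

Donors: find every N or O and count the H atoms it carries.
  atom 1 (O): bond orders sum to 1 → 1 H
  atom 3 (O): bond orders sum to 2 → 0 H
  atom 7 (N): bond orders sum to 3 → 0 H
  atom 17 (N): bond orders sum to 3 → 0 H
Lipinski HBD = 1.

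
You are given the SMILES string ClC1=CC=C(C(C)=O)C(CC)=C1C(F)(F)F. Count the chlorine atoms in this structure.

Scan the SMILES for Cl atoms (remember two-letter symbols like Cl and Br are single atoms).
Chlorine count: 1.

1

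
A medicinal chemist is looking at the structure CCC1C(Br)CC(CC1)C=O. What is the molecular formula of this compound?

Walk through each heavy atom and fill implicit hydrogens from standard valence (C 4, N 3, O 2, S 2, halogen 1):
  atom 1: C, bond orders sum to 1 (valence 4) → 3 H
  atom 2: C, bond orders sum to 2 (valence 4) → 2 H
  atom 3: C, bond orders sum to 3 (valence 4) → 1 H
  atom 4: C, bond orders sum to 3 (valence 4) → 1 H
  atom 5: Br (halogen, monovalent) → 0 H
  atom 6: C, bond orders sum to 2 (valence 4) → 2 H
  atom 7: C, bond orders sum to 3 (valence 4) → 1 H
  atom 8: C, bond orders sum to 2 (valence 4) → 2 H
  atom 9: C, bond orders sum to 2 (valence 4) → 2 H
  atom 10: C, bond orders sum to 3 (valence 4) → 1 H
  atom 11: O, bond orders sum to 2 (valence 2) → 0 H
Totals → C:9, H:15, Br:1, O:1.

C9H15BrO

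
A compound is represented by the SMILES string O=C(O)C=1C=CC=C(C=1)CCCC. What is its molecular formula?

Walk through each heavy atom and fill implicit hydrogens from standard valence (C 4, N 3, O 2, S 2, halogen 1):
  atom 1: O, bond orders sum to 2 (valence 2) → 0 H
  atom 2: C, bond orders sum to 4 (valence 4) → 0 H
  atom 3: O, bond orders sum to 1 (valence 2) → 1 H
  atom 4: C, bond orders sum to 4 (valence 4) → 0 H
  atom 5: C, bond orders sum to 3 (valence 4) → 1 H
  atom 6: C, bond orders sum to 3 (valence 4) → 1 H
  atom 7: C, bond orders sum to 3 (valence 4) → 1 H
  atom 8: C, bond orders sum to 4 (valence 4) → 0 H
  atom 9: C, bond orders sum to 3 (valence 4) → 1 H
  atom 10: C, bond orders sum to 2 (valence 4) → 2 H
  atom 11: C, bond orders sum to 2 (valence 4) → 2 H
  atom 12: C, bond orders sum to 2 (valence 4) → 2 H
  atom 13: C, bond orders sum to 1 (valence 4) → 3 H
Totals → C:11, H:14, O:2.

C11H14O2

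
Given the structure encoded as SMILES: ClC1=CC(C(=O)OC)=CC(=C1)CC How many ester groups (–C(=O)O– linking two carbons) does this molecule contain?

1

The ester motif appears at heavy-atom position 5 in the SMILES.
Ester count: 1.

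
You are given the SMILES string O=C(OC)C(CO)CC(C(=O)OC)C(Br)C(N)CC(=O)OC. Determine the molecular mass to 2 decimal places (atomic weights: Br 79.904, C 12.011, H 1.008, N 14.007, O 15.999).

384.22 g/mol

First, the molecular formula is C13H22BrNO7 (counting implicit H from valence).
  Br: 1 × 79.904 = 79.904
  C: 13 × 12.011 = 156.143
  H: 22 × 1.008 = 22.176
  N: 1 × 14.007 = 14.007
  O: 7 × 15.999 = 111.993
Sum: 1×79.904 + 13×12.011 + 22×1.008 + 1×14.007 + 7×15.999 = 384.223 → 384.22 g/mol.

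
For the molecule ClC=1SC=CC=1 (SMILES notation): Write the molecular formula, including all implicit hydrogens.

Walk through each heavy atom and fill implicit hydrogens from standard valence (C 4, N 3, O 2, S 2, halogen 1):
  atom 1: Cl (halogen, monovalent) → 0 H
  atom 2: C, bond orders sum to 4 (valence 4) → 0 H
  atom 3: S, bond orders sum to 2 (valence 2) → 0 H
  atom 4: C, bond orders sum to 3 (valence 4) → 1 H
  atom 5: C, bond orders sum to 3 (valence 4) → 1 H
  atom 6: C, bond orders sum to 3 (valence 4) → 1 H
Totals → C:4, H:3, Cl:1, S:1.
In Hill order: C4H3ClS.

C4H3ClS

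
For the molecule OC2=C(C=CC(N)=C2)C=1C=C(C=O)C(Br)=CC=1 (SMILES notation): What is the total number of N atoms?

1

Scan the SMILES for N atoms (remember two-letter symbols like Cl and Br are single atoms).
Nitrogen count: 1.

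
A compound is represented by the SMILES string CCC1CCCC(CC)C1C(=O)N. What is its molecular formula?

C11H21NO

Walk through each heavy atom and fill implicit hydrogens from standard valence (C 4, N 3, O 2, S 2, halogen 1):
  atom 1: C, bond orders sum to 1 (valence 4) → 3 H
  atom 2: C, bond orders sum to 2 (valence 4) → 2 H
  atom 3: C, bond orders sum to 3 (valence 4) → 1 H
  atom 4: C, bond orders sum to 2 (valence 4) → 2 H
  atom 5: C, bond orders sum to 2 (valence 4) → 2 H
  atom 6: C, bond orders sum to 2 (valence 4) → 2 H
  atom 7: C, bond orders sum to 3 (valence 4) → 1 H
  atom 8: C, bond orders sum to 2 (valence 4) → 2 H
  atom 9: C, bond orders sum to 1 (valence 4) → 3 H
  atom 10: C, bond orders sum to 3 (valence 4) → 1 H
  atom 11: C, bond orders sum to 4 (valence 4) → 0 H
  atom 12: O, bond orders sum to 2 (valence 2) → 0 H
  atom 13: N, bond orders sum to 1 (valence 3) → 2 H
Totals → C:11, H:21, N:1, O:1.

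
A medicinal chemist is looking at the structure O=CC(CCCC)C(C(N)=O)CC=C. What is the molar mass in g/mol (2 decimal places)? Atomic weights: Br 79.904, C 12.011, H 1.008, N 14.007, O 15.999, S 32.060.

197.28 g/mol

First, the molecular formula is C11H19NO2 (counting implicit H from valence).
  C: 11 × 12.011 = 132.121
  H: 19 × 1.008 = 19.152
  N: 1 × 14.007 = 14.007
  O: 2 × 15.999 = 31.998
Sum: 11×12.011 + 19×1.008 + 1×14.007 + 2×15.999 = 197.278 → 197.28 g/mol.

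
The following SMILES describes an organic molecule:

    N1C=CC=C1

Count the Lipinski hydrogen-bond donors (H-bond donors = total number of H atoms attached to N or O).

1

Donors: find every N or O and count the H atoms it carries.
  atom 1 (N): bond orders sum to 2 → 1 H
Lipinski HBD = 1.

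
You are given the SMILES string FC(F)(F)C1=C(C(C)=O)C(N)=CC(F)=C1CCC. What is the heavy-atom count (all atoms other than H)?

Every atom symbol written in the SMILES (organic subset) is one heavy atom; implicit H are not written.
Heavy atoms by element → C:12, F:4, N:1, O:1.
Total: 18.

18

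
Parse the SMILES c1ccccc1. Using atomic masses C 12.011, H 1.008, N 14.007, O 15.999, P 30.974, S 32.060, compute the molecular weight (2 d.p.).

78.11 g/mol

First, the molecular formula is C6H6 (counting implicit H from valence).
  C: 6 × 12.011 = 72.066
  H: 6 × 1.008 = 6.048
Sum: 6×12.011 + 6×1.008 = 78.114 → 78.11 g/mol.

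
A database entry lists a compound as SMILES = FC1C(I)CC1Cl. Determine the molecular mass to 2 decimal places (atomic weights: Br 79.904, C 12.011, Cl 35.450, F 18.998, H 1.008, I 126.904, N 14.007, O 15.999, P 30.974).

234.44 g/mol

First, the molecular formula is C4H5ClFI (counting implicit H from valence).
  C: 4 × 12.011 = 48.044
  Cl: 1 × 35.450 = 35.450
  F: 1 × 18.998 = 18.998
  H: 5 × 1.008 = 5.040
  I: 1 × 126.904 = 126.904
Sum: 4×12.011 + 1×35.450 + 1×18.998 + 5×1.008 + 1×126.904 = 234.436 → 234.44 g/mol.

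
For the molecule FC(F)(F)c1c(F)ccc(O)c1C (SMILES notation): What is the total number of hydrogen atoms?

Walk through each heavy atom and fill implicit hydrogens from standard valence (C 4, N 3, O 2, S 2, halogen 1); for lowercase aromatic atoms, an aromatic c carries 1 H when it has two neighbours and 0 H with three, and aromatic n carries 0 H:
  atom 1: F (halogen, monovalent) → 0 H
  atom 2: C, bond orders sum to 4 (valence 4) → 0 H
  atom 3: F (halogen, monovalent) → 0 H
  atom 4: F (halogen, monovalent) → 0 H
  atom 5: aromatic c, 3 neighbours → 0 H
  atom 6: aromatic c, 3 neighbours → 0 H
  atom 7: F (halogen, monovalent) → 0 H
  atom 8: aromatic c, 2 neighbours → 1 H
  atom 9: aromatic c, 2 neighbours → 1 H
  atom 10: aromatic c, 3 neighbours → 0 H
  atom 11: O, bond orders sum to 1 (valence 2) → 1 H
  atom 12: aromatic c, 3 neighbours → 0 H
  atom 13: C, bond orders sum to 1 (valence 4) → 3 H
Total hydrogens: 6.

6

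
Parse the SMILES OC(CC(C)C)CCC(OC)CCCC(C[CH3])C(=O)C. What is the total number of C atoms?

17

Count every carbon token in the SMILES (each C, including those in ring-closure positions and inside branches).
Carbon count: 17.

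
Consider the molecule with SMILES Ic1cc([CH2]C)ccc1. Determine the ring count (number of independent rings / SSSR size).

In SMILES, each pair of matching ring-closure digits denotes one ring-closing bond; the number of such bonds equals the number of independent rings.
Ring-closure bonds here: 1.

1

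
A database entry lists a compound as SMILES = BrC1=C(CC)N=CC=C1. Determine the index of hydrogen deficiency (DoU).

4

Molecular formula: C7H8BrN.
DoU = (2C + 2 + N − H − X) / 2, where X is the halogen count and O/S are ignored.
    = (2·7 + 2 + 1 − 8 − 1) / 2 = 8 / 2 = 4.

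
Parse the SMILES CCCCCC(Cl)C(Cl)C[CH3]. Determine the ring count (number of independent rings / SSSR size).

0

In SMILES, each pair of matching ring-closure digits denotes one ring-closing bond; the number of such bonds equals the number of independent rings.
Ring-closure bonds here: 0.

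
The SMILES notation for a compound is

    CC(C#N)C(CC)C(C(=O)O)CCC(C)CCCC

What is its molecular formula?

Walk through each heavy atom and fill implicit hydrogens from standard valence (C 4, N 3, O 2, S 2, halogen 1):
  atom 1: C, bond orders sum to 1 (valence 4) → 3 H
  atom 2: C, bond orders sum to 3 (valence 4) → 1 H
  atom 3: C, bond orders sum to 4 (valence 4) → 0 H
  atom 4: N, bond orders sum to 3 (valence 3) → 0 H
  atom 5: C, bond orders sum to 3 (valence 4) → 1 H
  atom 6: C, bond orders sum to 2 (valence 4) → 2 H
  atom 7: C, bond orders sum to 1 (valence 4) → 3 H
  atom 8: C, bond orders sum to 3 (valence 4) → 1 H
  atom 9: C, bond orders sum to 4 (valence 4) → 0 H
  atom 10: O, bond orders sum to 2 (valence 2) → 0 H
  atom 11: O, bond orders sum to 1 (valence 2) → 1 H
  atom 12: C, bond orders sum to 2 (valence 4) → 2 H
  atom 13: C, bond orders sum to 2 (valence 4) → 2 H
  atom 14: C, bond orders sum to 3 (valence 4) → 1 H
  atom 15: C, bond orders sum to 1 (valence 4) → 3 H
  atom 16: C, bond orders sum to 2 (valence 4) → 2 H
  atom 17: C, bond orders sum to 2 (valence 4) → 2 H
  atom 18: C, bond orders sum to 2 (valence 4) → 2 H
  atom 19: C, bond orders sum to 1 (valence 4) → 3 H
Totals → C:16, H:29, N:1, O:2.

C16H29NO2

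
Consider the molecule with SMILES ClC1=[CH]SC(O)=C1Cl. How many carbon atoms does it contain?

4

Count every carbon token in the SMILES (each C, including those in ring-closure positions and inside branches).
Carbon count: 4.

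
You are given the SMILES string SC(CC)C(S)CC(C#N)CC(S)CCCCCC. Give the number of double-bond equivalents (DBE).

Degree of unsaturation = (number of rings) + (number of π bonds).
Ring closures in the SMILES: 0.
π bonds: 1 triple bond (each 2 DoU) → 2 DoU from unsaturation.
Total DoU = 0 + 2 = 2.

2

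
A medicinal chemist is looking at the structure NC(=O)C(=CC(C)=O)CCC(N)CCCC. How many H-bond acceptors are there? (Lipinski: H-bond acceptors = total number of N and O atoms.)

N atoms: 2; O atoms: 2.
Lipinski HBA = 2 + 2 = 4.

4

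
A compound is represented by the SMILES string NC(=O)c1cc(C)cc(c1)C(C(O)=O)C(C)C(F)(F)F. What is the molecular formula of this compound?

C13H14F3NO3

Walk through each heavy atom and fill implicit hydrogens from standard valence (C 4, N 3, O 2, S 2, halogen 1); for lowercase aromatic atoms, an aromatic c carries 1 H when it has two neighbours and 0 H with three, and aromatic n carries 0 H:
  atom 1: N, bond orders sum to 1 (valence 3) → 2 H
  atom 2: C, bond orders sum to 4 (valence 4) → 0 H
  atom 3: O, bond orders sum to 2 (valence 2) → 0 H
  atom 4: aromatic c, 3 neighbours → 0 H
  atom 5: aromatic c, 2 neighbours → 1 H
  atom 6: aromatic c, 3 neighbours → 0 H
  atom 7: C, bond orders sum to 1 (valence 4) → 3 H
  atom 8: aromatic c, 2 neighbours → 1 H
  atom 9: aromatic c, 3 neighbours → 0 H
  atom 10: aromatic c, 2 neighbours → 1 H
  atom 11: C, bond orders sum to 3 (valence 4) → 1 H
  atom 12: C, bond orders sum to 4 (valence 4) → 0 H
  atom 13: O, bond orders sum to 1 (valence 2) → 1 H
  atom 14: O, bond orders sum to 2 (valence 2) → 0 H
  atom 15: C, bond orders sum to 3 (valence 4) → 1 H
  atom 16: C, bond orders sum to 1 (valence 4) → 3 H
  atom 17: C, bond orders sum to 4 (valence 4) → 0 H
  atom 18: F (halogen, monovalent) → 0 H
  atom 19: F (halogen, monovalent) → 0 H
  atom 20: F (halogen, monovalent) → 0 H
Totals → C:13, H:14, F:3, N:1, O:3.
In Hill order: C13H14F3NO3.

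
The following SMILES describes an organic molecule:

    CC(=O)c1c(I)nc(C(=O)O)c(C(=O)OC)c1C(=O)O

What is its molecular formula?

C11H8INO7

Walk through each heavy atom and fill implicit hydrogens from standard valence (C 4, N 3, O 2, S 2, halogen 1); for lowercase aromatic atoms, an aromatic c carries 1 H when it has two neighbours and 0 H with three, and aromatic n carries 0 H:
  atom 1: C, bond orders sum to 1 (valence 4) → 3 H
  atom 2: C, bond orders sum to 4 (valence 4) → 0 H
  atom 3: O, bond orders sum to 2 (valence 2) → 0 H
  atom 4: aromatic c, 3 neighbours → 0 H
  atom 5: aromatic c, 3 neighbours → 0 H
  atom 6: I (halogen, monovalent) → 0 H
  atom 7: aromatic n, 2 neighbours → 0 H
  atom 8: aromatic c, 3 neighbours → 0 H
  atom 9: C, bond orders sum to 4 (valence 4) → 0 H
  atom 10: O, bond orders sum to 2 (valence 2) → 0 H
  atom 11: O, bond orders sum to 1 (valence 2) → 1 H
  atom 12: aromatic c, 3 neighbours → 0 H
  atom 13: C, bond orders sum to 4 (valence 4) → 0 H
  atom 14: O, bond orders sum to 2 (valence 2) → 0 H
  atom 15: O, bond orders sum to 2 (valence 2) → 0 H
  atom 16: C, bond orders sum to 1 (valence 4) → 3 H
  atom 17: aromatic c, 3 neighbours → 0 H
  atom 18: C, bond orders sum to 4 (valence 4) → 0 H
  atom 19: O, bond orders sum to 2 (valence 2) → 0 H
  atom 20: O, bond orders sum to 1 (valence 2) → 1 H
Totals → C:11, H:8, I:1, N:1, O:7.
In Hill order: C11H8INO7.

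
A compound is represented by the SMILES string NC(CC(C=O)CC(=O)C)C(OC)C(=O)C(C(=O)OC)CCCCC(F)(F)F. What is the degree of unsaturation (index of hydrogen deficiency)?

Degree of unsaturation = (number of rings) + (number of π bonds).
Ring closures in the SMILES: 0.
π bonds: 4 double bonds (each 1 DoU) → 4 DoU from unsaturation.
Total DoU = 0 + 4 = 4.

4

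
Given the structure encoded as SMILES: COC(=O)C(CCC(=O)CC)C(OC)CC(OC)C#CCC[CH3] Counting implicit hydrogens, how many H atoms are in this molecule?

30

Walk through each heavy atom and fill implicit hydrogens from standard valence (C 4, N 3, O 2, S 2, halogen 1):
  atom 1: C, bond orders sum to 1 (valence 4) → 3 H
  atom 2: O, bond orders sum to 2 (valence 2) → 0 H
  atom 3: C, bond orders sum to 4 (valence 4) → 0 H
  atom 4: O, bond orders sum to 2 (valence 2) → 0 H
  atom 5: C, bond orders sum to 3 (valence 4) → 1 H
  atom 6: C, bond orders sum to 2 (valence 4) → 2 H
  atom 7: C, bond orders sum to 2 (valence 4) → 2 H
  atom 8: C, bond orders sum to 4 (valence 4) → 0 H
  atom 9: O, bond orders sum to 2 (valence 2) → 0 H
  atom 10: C, bond orders sum to 2 (valence 4) → 2 H
  atom 11: C, bond orders sum to 1 (valence 4) → 3 H
  atom 12: C, bond orders sum to 3 (valence 4) → 1 H
  atom 13: O, bond orders sum to 2 (valence 2) → 0 H
  atom 14: C, bond orders sum to 1 (valence 4) → 3 H
  atom 15: C, bond orders sum to 2 (valence 4) → 2 H
  atom 16: C, bond orders sum to 3 (valence 4) → 1 H
  atom 17: O, bond orders sum to 2 (valence 2) → 0 H
  atom 18: C, bond orders sum to 1 (valence 4) → 3 H
  atom 19: C, bond orders sum to 4 (valence 4) → 0 H
  atom 20: C, bond orders sum to 4 (valence 4) → 0 H
  atom 21: C, bond orders sum to 2 (valence 4) → 2 H
  atom 22: C, bond orders sum to 2 (valence 4) → 2 H
  atom 23: C with explicit H count 3
Total hydrogens: 30.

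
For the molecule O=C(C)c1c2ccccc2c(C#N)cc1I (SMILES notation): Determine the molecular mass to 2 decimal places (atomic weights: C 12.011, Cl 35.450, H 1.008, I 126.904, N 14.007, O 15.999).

321.12 g/mol

First, the molecular formula is C13H8INO (counting implicit H from valence).
  C: 13 × 12.011 = 156.143
  H: 8 × 1.008 = 8.064
  I: 1 × 126.904 = 126.904
  N: 1 × 14.007 = 14.007
  O: 1 × 15.999 = 15.999
Sum: 13×12.011 + 8×1.008 + 1×126.904 + 1×14.007 + 1×15.999 = 321.117 → 321.12 g/mol.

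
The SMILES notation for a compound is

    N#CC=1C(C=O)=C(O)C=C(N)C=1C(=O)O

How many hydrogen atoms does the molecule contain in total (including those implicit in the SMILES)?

6

Walk through each heavy atom and fill implicit hydrogens from standard valence (C 4, N 3, O 2, S 2, halogen 1):
  atom 1: N, bond orders sum to 3 (valence 3) → 0 H
  atom 2: C, bond orders sum to 4 (valence 4) → 0 H
  atom 3: C, bond orders sum to 4 (valence 4) → 0 H
  atom 4: C, bond orders sum to 4 (valence 4) → 0 H
  atom 5: C, bond orders sum to 3 (valence 4) → 1 H
  atom 6: O, bond orders sum to 2 (valence 2) → 0 H
  atom 7: C, bond orders sum to 4 (valence 4) → 0 H
  atom 8: O, bond orders sum to 1 (valence 2) → 1 H
  atom 9: C, bond orders sum to 3 (valence 4) → 1 H
  atom 10: C, bond orders sum to 4 (valence 4) → 0 H
  atom 11: N, bond orders sum to 1 (valence 3) → 2 H
  atom 12: C, bond orders sum to 4 (valence 4) → 0 H
  atom 13: C, bond orders sum to 4 (valence 4) → 0 H
  atom 14: O, bond orders sum to 2 (valence 2) → 0 H
  atom 15: O, bond orders sum to 1 (valence 2) → 1 H
Total hydrogens: 6.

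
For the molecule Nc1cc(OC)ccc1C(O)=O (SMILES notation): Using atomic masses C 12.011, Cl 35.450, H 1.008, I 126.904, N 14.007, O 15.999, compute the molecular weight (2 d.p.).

167.16 g/mol

First, the molecular formula is C8H9NO3 (counting implicit H from valence).
  C: 8 × 12.011 = 96.088
  H: 9 × 1.008 = 9.072
  N: 1 × 14.007 = 14.007
  O: 3 × 15.999 = 47.997
Sum: 8×12.011 + 9×1.008 + 1×14.007 + 3×15.999 = 167.164 → 167.16 g/mol.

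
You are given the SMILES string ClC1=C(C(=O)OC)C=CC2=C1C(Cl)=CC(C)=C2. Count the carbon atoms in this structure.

Count every carbon token in the SMILES (each C, including those in ring-closure positions and inside branches).
Carbon count: 13.

13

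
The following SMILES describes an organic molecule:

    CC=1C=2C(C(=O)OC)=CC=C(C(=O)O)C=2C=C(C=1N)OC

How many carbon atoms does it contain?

15

Count every carbon token in the SMILES (each C, including those in ring-closure positions and inside branches).
Carbon count: 15.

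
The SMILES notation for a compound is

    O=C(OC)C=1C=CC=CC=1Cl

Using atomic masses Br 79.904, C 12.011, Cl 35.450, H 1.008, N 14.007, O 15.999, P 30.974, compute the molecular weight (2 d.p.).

170.59 g/mol

First, the molecular formula is C8H7ClO2 (counting implicit H from valence).
  C: 8 × 12.011 = 96.088
  Cl: 1 × 35.450 = 35.450
  H: 7 × 1.008 = 7.056
  O: 2 × 15.999 = 31.998
Sum: 8×12.011 + 1×35.450 + 7×1.008 + 2×15.999 = 170.592 → 170.59 g/mol.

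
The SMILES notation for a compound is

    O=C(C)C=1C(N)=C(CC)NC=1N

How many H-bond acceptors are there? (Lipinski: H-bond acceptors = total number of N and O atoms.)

N atoms: 3; O atoms: 1.
Lipinski HBA = 3 + 1 = 4.

4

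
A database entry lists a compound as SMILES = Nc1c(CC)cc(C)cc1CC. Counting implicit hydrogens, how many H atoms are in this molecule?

17

Walk through each heavy atom and fill implicit hydrogens from standard valence (C 4, N 3, O 2, S 2, halogen 1); for lowercase aromatic atoms, an aromatic c carries 1 H when it has two neighbours and 0 H with three, and aromatic n carries 0 H:
  atom 1: N, bond orders sum to 1 (valence 3) → 2 H
  atom 2: aromatic c, 3 neighbours → 0 H
  atom 3: aromatic c, 3 neighbours → 0 H
  atom 4: C, bond orders sum to 2 (valence 4) → 2 H
  atom 5: C, bond orders sum to 1 (valence 4) → 3 H
  atom 6: aromatic c, 2 neighbours → 1 H
  atom 7: aromatic c, 3 neighbours → 0 H
  atom 8: C, bond orders sum to 1 (valence 4) → 3 H
  atom 9: aromatic c, 2 neighbours → 1 H
  atom 10: aromatic c, 3 neighbours → 0 H
  atom 11: C, bond orders sum to 2 (valence 4) → 2 H
  atom 12: C, bond orders sum to 1 (valence 4) → 3 H
Total hydrogens: 17.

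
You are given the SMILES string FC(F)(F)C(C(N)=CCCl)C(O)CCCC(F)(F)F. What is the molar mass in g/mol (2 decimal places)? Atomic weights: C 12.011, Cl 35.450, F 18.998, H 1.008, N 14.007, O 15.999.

313.67 g/mol

First, the molecular formula is C10H14ClF6NO (counting implicit H from valence).
  C: 10 × 12.011 = 120.110
  Cl: 1 × 35.450 = 35.450
  F: 6 × 18.998 = 113.988
  H: 14 × 1.008 = 14.112
  N: 1 × 14.007 = 14.007
  O: 1 × 15.999 = 15.999
Sum: 10×12.011 + 1×35.450 + 6×18.998 + 14×1.008 + 1×14.007 + 1×15.999 = 313.666 → 313.67 g/mol.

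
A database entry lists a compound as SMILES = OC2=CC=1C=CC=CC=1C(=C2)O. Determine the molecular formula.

Walk through each heavy atom and fill implicit hydrogens from standard valence (C 4, N 3, O 2, S 2, halogen 1):
  atom 1: O, bond orders sum to 1 (valence 2) → 1 H
  atom 2: C, bond orders sum to 4 (valence 4) → 0 H
  atom 3: C, bond orders sum to 3 (valence 4) → 1 H
  atom 4: C, bond orders sum to 4 (valence 4) → 0 H
  atom 5: C, bond orders sum to 3 (valence 4) → 1 H
  atom 6: C, bond orders sum to 3 (valence 4) → 1 H
  atom 7: C, bond orders sum to 3 (valence 4) → 1 H
  atom 8: C, bond orders sum to 3 (valence 4) → 1 H
  atom 9: C, bond orders sum to 4 (valence 4) → 0 H
  atom 10: C, bond orders sum to 4 (valence 4) → 0 H
  atom 11: C, bond orders sum to 3 (valence 4) → 1 H
  atom 12: O, bond orders sum to 1 (valence 2) → 1 H
Totals → C:10, H:8, O:2.
In Hill order: C10H8O2.

C10H8O2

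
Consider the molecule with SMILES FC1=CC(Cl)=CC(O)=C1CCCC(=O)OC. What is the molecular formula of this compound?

C11H12ClFO3

Walk through each heavy atom and fill implicit hydrogens from standard valence (C 4, N 3, O 2, S 2, halogen 1):
  atom 1: F (halogen, monovalent) → 0 H
  atom 2: C, bond orders sum to 4 (valence 4) → 0 H
  atom 3: C, bond orders sum to 3 (valence 4) → 1 H
  atom 4: C, bond orders sum to 4 (valence 4) → 0 H
  atom 5: Cl (halogen, monovalent) → 0 H
  atom 6: C, bond orders sum to 3 (valence 4) → 1 H
  atom 7: C, bond orders sum to 4 (valence 4) → 0 H
  atom 8: O, bond orders sum to 1 (valence 2) → 1 H
  atom 9: C, bond orders sum to 4 (valence 4) → 0 H
  atom 10: C, bond orders sum to 2 (valence 4) → 2 H
  atom 11: C, bond orders sum to 2 (valence 4) → 2 H
  atom 12: C, bond orders sum to 2 (valence 4) → 2 H
  atom 13: C, bond orders sum to 4 (valence 4) → 0 H
  atom 14: O, bond orders sum to 2 (valence 2) → 0 H
  atom 15: O, bond orders sum to 2 (valence 2) → 0 H
  atom 16: C, bond orders sum to 1 (valence 4) → 3 H
Totals → C:11, H:12, Cl:1, F:1, O:3.
In Hill order: C11H12ClFO3.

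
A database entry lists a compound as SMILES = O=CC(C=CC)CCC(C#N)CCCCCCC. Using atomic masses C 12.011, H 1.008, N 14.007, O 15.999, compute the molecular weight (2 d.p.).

249.40 g/mol

First, the molecular formula is C16H27NO (counting implicit H from valence).
  C: 16 × 12.011 = 192.176
  H: 27 × 1.008 = 27.216
  N: 1 × 14.007 = 14.007
  O: 1 × 15.999 = 15.999
Sum: 16×12.011 + 27×1.008 + 1×14.007 + 1×15.999 = 249.398 → 249.40 g/mol.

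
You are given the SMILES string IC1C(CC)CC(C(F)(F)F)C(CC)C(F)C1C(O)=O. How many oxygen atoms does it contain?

Scan the SMILES for O atoms (remember two-letter symbols like Cl and Br are single atoms).
Oxygen count: 2.

2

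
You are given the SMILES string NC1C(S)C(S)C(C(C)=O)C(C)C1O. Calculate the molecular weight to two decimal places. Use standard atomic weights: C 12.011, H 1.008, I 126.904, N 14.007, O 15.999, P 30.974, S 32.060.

235.36 g/mol

First, the molecular formula is C9H17NO2S2 (counting implicit H from valence).
  C: 9 × 12.011 = 108.099
  H: 17 × 1.008 = 17.136
  N: 1 × 14.007 = 14.007
  O: 2 × 15.999 = 31.998
  S: 2 × 32.060 = 64.120
Sum: 9×12.011 + 17×1.008 + 1×14.007 + 2×15.999 + 2×32.060 = 235.360 → 235.36 g/mol.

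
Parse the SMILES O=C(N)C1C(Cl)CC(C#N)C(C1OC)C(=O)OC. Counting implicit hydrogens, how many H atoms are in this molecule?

15

Walk through each heavy atom and fill implicit hydrogens from standard valence (C 4, N 3, O 2, S 2, halogen 1):
  atom 1: O, bond orders sum to 2 (valence 2) → 0 H
  atom 2: C, bond orders sum to 4 (valence 4) → 0 H
  atom 3: N, bond orders sum to 1 (valence 3) → 2 H
  atom 4: C, bond orders sum to 3 (valence 4) → 1 H
  atom 5: C, bond orders sum to 3 (valence 4) → 1 H
  atom 6: Cl (halogen, monovalent) → 0 H
  atom 7: C, bond orders sum to 2 (valence 4) → 2 H
  atom 8: C, bond orders sum to 3 (valence 4) → 1 H
  atom 9: C, bond orders sum to 4 (valence 4) → 0 H
  atom 10: N, bond orders sum to 3 (valence 3) → 0 H
  atom 11: C, bond orders sum to 3 (valence 4) → 1 H
  atom 12: C, bond orders sum to 3 (valence 4) → 1 H
  atom 13: O, bond orders sum to 2 (valence 2) → 0 H
  atom 14: C, bond orders sum to 1 (valence 4) → 3 H
  atom 15: C, bond orders sum to 4 (valence 4) → 0 H
  atom 16: O, bond orders sum to 2 (valence 2) → 0 H
  atom 17: O, bond orders sum to 2 (valence 2) → 0 H
  atom 18: C, bond orders sum to 1 (valence 4) → 3 H
Total hydrogens: 15.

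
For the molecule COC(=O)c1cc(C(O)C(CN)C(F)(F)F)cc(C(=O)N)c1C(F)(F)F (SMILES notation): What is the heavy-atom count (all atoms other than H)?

Every atom symbol written in the SMILES (organic subset) is one heavy atom; implicit H are not written.
Heavy atoms by element → C:14, F:6, N:2, O:4.
Total: 26.

26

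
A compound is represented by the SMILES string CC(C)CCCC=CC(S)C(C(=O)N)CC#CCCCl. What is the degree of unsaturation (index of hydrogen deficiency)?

Molecular formula: C16H26ClNOS.
DoU = (2C + 2 + N − H − X) / 2, where X is the halogen count and O/S are ignored.
    = (2·16 + 2 + 1 − 26 − 1) / 2 = 8 / 2 = 4.

4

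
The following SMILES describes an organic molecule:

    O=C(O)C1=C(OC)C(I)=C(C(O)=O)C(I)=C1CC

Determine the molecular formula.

Walk through each heavy atom and fill implicit hydrogens from standard valence (C 4, N 3, O 2, S 2, halogen 1):
  atom 1: O, bond orders sum to 2 (valence 2) → 0 H
  atom 2: C, bond orders sum to 4 (valence 4) → 0 H
  atom 3: O, bond orders sum to 1 (valence 2) → 1 H
  atom 4: C, bond orders sum to 4 (valence 4) → 0 H
  atom 5: C, bond orders sum to 4 (valence 4) → 0 H
  atom 6: O, bond orders sum to 2 (valence 2) → 0 H
  atom 7: C, bond orders sum to 1 (valence 4) → 3 H
  atom 8: C, bond orders sum to 4 (valence 4) → 0 H
  atom 9: I (halogen, monovalent) → 0 H
  atom 10: C, bond orders sum to 4 (valence 4) → 0 H
  atom 11: C, bond orders sum to 4 (valence 4) → 0 H
  atom 12: O, bond orders sum to 1 (valence 2) → 1 H
  atom 13: O, bond orders sum to 2 (valence 2) → 0 H
  atom 14: C, bond orders sum to 4 (valence 4) → 0 H
  atom 15: I (halogen, monovalent) → 0 H
  atom 16: C, bond orders sum to 4 (valence 4) → 0 H
  atom 17: C, bond orders sum to 2 (valence 4) → 2 H
  atom 18: C, bond orders sum to 1 (valence 4) → 3 H
Totals → C:11, H:10, I:2, O:5.
In Hill order: C11H10I2O5.

C11H10I2O5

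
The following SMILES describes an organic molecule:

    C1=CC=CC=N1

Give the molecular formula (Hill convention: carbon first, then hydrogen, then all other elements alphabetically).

C5H5N

Walk through each heavy atom and fill implicit hydrogens from standard valence (C 4, N 3, O 2, S 2, halogen 1):
  atom 1: C, bond orders sum to 3 (valence 4) → 1 H
  atom 2: C, bond orders sum to 3 (valence 4) → 1 H
  atom 3: C, bond orders sum to 3 (valence 4) → 1 H
  atom 4: C, bond orders sum to 3 (valence 4) → 1 H
  atom 5: C, bond orders sum to 3 (valence 4) → 1 H
  atom 6: N, bond orders sum to 3 (valence 3) → 0 H
Totals → C:5, H:5, N:1.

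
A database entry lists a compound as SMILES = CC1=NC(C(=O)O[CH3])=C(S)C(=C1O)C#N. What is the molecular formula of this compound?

Walk through each heavy atom and fill implicit hydrogens from standard valence (C 4, N 3, O 2, S 2, halogen 1):
  atom 1: C, bond orders sum to 1 (valence 4) → 3 H
  atom 2: C, bond orders sum to 4 (valence 4) → 0 H
  atom 3: N, bond orders sum to 3 (valence 3) → 0 H
  atom 4: C, bond orders sum to 4 (valence 4) → 0 H
  atom 5: C, bond orders sum to 4 (valence 4) → 0 H
  atom 6: O, bond orders sum to 2 (valence 2) → 0 H
  atom 7: O, bond orders sum to 2 (valence 2) → 0 H
  atom 8: C with explicit H count 3
  atom 9: C, bond orders sum to 4 (valence 4) → 0 H
  atom 10: S, bond orders sum to 1 (valence 2) → 1 H
  atom 11: C, bond orders sum to 4 (valence 4) → 0 H
  atom 12: C, bond orders sum to 4 (valence 4) → 0 H
  atom 13: O, bond orders sum to 1 (valence 2) → 1 H
  atom 14: C, bond orders sum to 4 (valence 4) → 0 H
  atom 15: N, bond orders sum to 3 (valence 3) → 0 H
Totals → C:9, H:8, N:2, O:3, S:1.
In Hill order: C9H8N2O3S.

C9H8N2O3S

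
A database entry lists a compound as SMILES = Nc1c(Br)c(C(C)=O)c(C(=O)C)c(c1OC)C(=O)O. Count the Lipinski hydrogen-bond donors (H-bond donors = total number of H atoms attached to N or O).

Donors: find every N or O and count the H atoms it carries.
  atom 1 (N): bond orders sum to 1 → 2 H
  atom 8 (O): bond orders sum to 2 → 0 H
  atom 11 (O): bond orders sum to 2 → 0 H
  atom 15 (O): bond orders sum to 2 → 0 H
  atom 18 (O): bond orders sum to 2 → 0 H
  atom 19 (O): bond orders sum to 1 → 1 H
Lipinski HBD = 3.

3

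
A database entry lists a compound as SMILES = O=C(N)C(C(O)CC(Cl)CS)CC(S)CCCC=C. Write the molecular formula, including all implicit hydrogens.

Walk through each heavy atom and fill implicit hydrogens from standard valence (C 4, N 3, O 2, S 2, halogen 1):
  atom 1: O, bond orders sum to 2 (valence 2) → 0 H
  atom 2: C, bond orders sum to 4 (valence 4) → 0 H
  atom 3: N, bond orders sum to 1 (valence 3) → 2 H
  atom 4: C, bond orders sum to 3 (valence 4) → 1 H
  atom 5: C, bond orders sum to 3 (valence 4) → 1 H
  atom 6: O, bond orders sum to 1 (valence 2) → 1 H
  atom 7: C, bond orders sum to 2 (valence 4) → 2 H
  atom 8: C, bond orders sum to 3 (valence 4) → 1 H
  atom 9: Cl (halogen, monovalent) → 0 H
  atom 10: C, bond orders sum to 2 (valence 4) → 2 H
  atom 11: S, bond orders sum to 1 (valence 2) → 1 H
  atom 12: C, bond orders sum to 2 (valence 4) → 2 H
  atom 13: C, bond orders sum to 3 (valence 4) → 1 H
  atom 14: S, bond orders sum to 1 (valence 2) → 1 H
  atom 15: C, bond orders sum to 2 (valence 4) → 2 H
  atom 16: C, bond orders sum to 2 (valence 4) → 2 H
  atom 17: C, bond orders sum to 2 (valence 4) → 2 H
  atom 18: C, bond orders sum to 3 (valence 4) → 1 H
  atom 19: C, bond orders sum to 2 (valence 4) → 2 H
Totals → C:13, H:24, Cl:1, N:1, O:2, S:2.

C13H24ClNO2S2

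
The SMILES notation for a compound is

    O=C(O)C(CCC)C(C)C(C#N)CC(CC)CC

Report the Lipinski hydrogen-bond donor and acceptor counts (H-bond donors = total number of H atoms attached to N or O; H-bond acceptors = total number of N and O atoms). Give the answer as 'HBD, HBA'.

Donors: find every N or O and count the H atoms it carries.
  atom 1 (O): bond orders sum to 2 → 0 H
  atom 3 (O): bond orders sum to 1 → 1 H
  atom 12 (N): bond orders sum to 3 → 0 H
Lipinski HBD = 1.
Acceptors: N atoms = 1, O atoms = 2 → HBA = 3.

1, 3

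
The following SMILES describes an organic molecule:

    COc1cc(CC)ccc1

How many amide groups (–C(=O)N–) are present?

Scan the SMILES for the amide motif — none present.
Groups that are present: 1 ether.

0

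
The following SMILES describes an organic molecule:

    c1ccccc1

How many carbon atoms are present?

6

Count every carbon token in the SMILES (each C, including those in ring-closure positions and inside branches).
Carbon count: 6.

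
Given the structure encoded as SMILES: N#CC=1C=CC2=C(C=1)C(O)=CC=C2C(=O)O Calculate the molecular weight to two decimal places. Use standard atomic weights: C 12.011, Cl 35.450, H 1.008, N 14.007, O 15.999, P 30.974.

First, the molecular formula is C12H7NO3 (counting implicit H from valence).
  C: 12 × 12.011 = 144.132
  H: 7 × 1.008 = 7.056
  N: 1 × 14.007 = 14.007
  O: 3 × 15.999 = 47.997
Sum: 12×12.011 + 7×1.008 + 1×14.007 + 3×15.999 = 213.192 → 213.19 g/mol.

213.19 g/mol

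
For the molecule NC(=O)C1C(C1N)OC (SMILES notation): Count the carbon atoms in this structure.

Count every carbon token in the SMILES (each C, including those in ring-closure positions and inside branches).
Carbon count: 5.

5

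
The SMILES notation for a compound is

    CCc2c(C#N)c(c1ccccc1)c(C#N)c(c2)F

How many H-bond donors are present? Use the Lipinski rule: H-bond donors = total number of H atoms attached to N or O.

Donors: find every N or O and count the H atoms it carries.
  atom 6 (N): bond orders sum to 3 → 0 H
  atom 16 (N): bond orders sum to 3 → 0 H
Lipinski HBD = 0.

0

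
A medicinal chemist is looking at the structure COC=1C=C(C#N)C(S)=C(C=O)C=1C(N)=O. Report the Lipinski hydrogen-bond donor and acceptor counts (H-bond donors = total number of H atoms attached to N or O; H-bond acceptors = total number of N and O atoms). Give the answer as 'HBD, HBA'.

2, 5

Donors: find every N or O and count the H atoms it carries.
  atom 2 (O): bond orders sum to 2 → 0 H
  atom 7 (N): bond orders sum to 3 → 0 H
  atom 12 (O): bond orders sum to 2 → 0 H
  atom 15 (N): bond orders sum to 1 → 2 H
  atom 16 (O): bond orders sum to 2 → 0 H
Lipinski HBD = 2.
Acceptors: N atoms = 2, O atoms = 3 → HBA = 5.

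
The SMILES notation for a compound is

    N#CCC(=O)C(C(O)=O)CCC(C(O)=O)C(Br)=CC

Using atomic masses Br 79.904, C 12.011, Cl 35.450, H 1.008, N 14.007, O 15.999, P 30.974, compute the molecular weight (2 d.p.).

332.15 g/mol

First, the molecular formula is C12H14BrNO5 (counting implicit H from valence).
  Br: 1 × 79.904 = 79.904
  C: 12 × 12.011 = 144.132
  H: 14 × 1.008 = 14.112
  N: 1 × 14.007 = 14.007
  O: 5 × 15.999 = 79.995
Sum: 1×79.904 + 12×12.011 + 14×1.008 + 1×14.007 + 5×15.999 = 332.150 → 332.15 g/mol.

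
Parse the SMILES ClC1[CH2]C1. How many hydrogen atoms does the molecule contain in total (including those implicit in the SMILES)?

5

Walk through each heavy atom and fill implicit hydrogens from standard valence (C 4, N 3, O 2, S 2, halogen 1):
  atom 1: Cl (halogen, monovalent) → 0 H
  atom 2: C, bond orders sum to 3 (valence 4) → 1 H
  atom 3: C with explicit H count 2
  atom 4: C, bond orders sum to 2 (valence 4) → 2 H
Total hydrogens: 5.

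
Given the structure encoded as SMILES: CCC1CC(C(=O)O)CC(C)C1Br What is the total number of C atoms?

Count every carbon token in the SMILES (each C, including those in ring-closure positions and inside branches).
Carbon count: 10.

10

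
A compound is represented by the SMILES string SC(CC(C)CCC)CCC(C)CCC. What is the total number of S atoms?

1

Scan the SMILES for S atoms (remember two-letter symbols like Cl and Br are single atoms).
Sulfur count: 1.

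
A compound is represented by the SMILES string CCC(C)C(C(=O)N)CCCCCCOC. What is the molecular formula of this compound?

C13H27NO2

Walk through each heavy atom and fill implicit hydrogens from standard valence (C 4, N 3, O 2, S 2, halogen 1):
  atom 1: C, bond orders sum to 1 (valence 4) → 3 H
  atom 2: C, bond orders sum to 2 (valence 4) → 2 H
  atom 3: C, bond orders sum to 3 (valence 4) → 1 H
  atom 4: C, bond orders sum to 1 (valence 4) → 3 H
  atom 5: C, bond orders sum to 3 (valence 4) → 1 H
  atom 6: C, bond orders sum to 4 (valence 4) → 0 H
  atom 7: O, bond orders sum to 2 (valence 2) → 0 H
  atom 8: N, bond orders sum to 1 (valence 3) → 2 H
  atom 9: C, bond orders sum to 2 (valence 4) → 2 H
  atom 10: C, bond orders sum to 2 (valence 4) → 2 H
  atom 11: C, bond orders sum to 2 (valence 4) → 2 H
  atom 12: C, bond orders sum to 2 (valence 4) → 2 H
  atom 13: C, bond orders sum to 2 (valence 4) → 2 H
  atom 14: C, bond orders sum to 2 (valence 4) → 2 H
  atom 15: O, bond orders sum to 2 (valence 2) → 0 H
  atom 16: C, bond orders sum to 1 (valence 4) → 3 H
Totals → C:13, H:27, N:1, O:2.
In Hill order: C13H27NO2.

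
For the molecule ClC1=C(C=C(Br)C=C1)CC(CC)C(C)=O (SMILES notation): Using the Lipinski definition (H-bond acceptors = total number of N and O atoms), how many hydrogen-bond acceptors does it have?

1

N atoms: 0; O atoms: 1.
Lipinski HBA = 0 + 1 = 1.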